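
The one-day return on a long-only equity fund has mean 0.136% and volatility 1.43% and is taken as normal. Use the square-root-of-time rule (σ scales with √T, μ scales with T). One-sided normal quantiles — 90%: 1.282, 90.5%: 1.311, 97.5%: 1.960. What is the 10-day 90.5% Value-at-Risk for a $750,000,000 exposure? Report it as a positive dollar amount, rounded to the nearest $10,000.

σ_{10d} = 1.43% × √10 = 4.522%; μ_{10d} = 10 × 0.136% = 1.360%.
VaR = −(1.360%) + 1.311 × 4.522% = 4.568%.
On $750,000,000: 0.04568 × $750,000,000 = $34,260,000.

$34,260,000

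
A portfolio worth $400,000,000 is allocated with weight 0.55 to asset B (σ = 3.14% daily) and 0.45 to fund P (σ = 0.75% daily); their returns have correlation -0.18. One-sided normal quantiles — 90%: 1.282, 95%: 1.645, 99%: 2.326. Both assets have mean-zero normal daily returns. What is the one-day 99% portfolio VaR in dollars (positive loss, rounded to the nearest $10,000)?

$15,810,000

σ_p² = 0.55²·3.14² + 0.45²·0.75² + 2·-0.18·0.55·0.45·3.14·0.75 = 2.8866 (%²).
σ_p = √2.8866 = 1.699%.
VaR = 2.326 × 1.699% = 3.952%; on $400,000,000 that is $15,808,000.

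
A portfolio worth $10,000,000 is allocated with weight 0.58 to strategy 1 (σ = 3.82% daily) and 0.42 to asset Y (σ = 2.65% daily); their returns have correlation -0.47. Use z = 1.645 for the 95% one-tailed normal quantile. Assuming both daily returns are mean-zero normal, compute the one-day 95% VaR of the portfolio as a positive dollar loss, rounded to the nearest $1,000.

$322,000

σ_p² = 0.58²·3.82² + 0.42²·2.65² + 2·-0.47·0.58·0.42·3.82·2.65 = 3.8296 (%²).
σ_p = √3.8296 = 1.957%.
VaR = 1.645 × 1.957% = 3.219%; on $10,000,000 that is $321,900.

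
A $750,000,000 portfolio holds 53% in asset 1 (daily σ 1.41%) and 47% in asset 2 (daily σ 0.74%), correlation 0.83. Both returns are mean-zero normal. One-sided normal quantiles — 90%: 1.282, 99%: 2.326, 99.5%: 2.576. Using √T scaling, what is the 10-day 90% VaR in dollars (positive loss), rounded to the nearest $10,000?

σ_p = √(0.53²·1.41² + 0.47²·0.74² + 2·0.83·0.53·0.47·1.41·0.74) = 1.054%.
σ_{10d} = 1.054% × √10 = 3.333%.
VaR = 1.282 × 3.333% = 4.273%; on $750,000,000 that is $32,047,500.

$32,050,000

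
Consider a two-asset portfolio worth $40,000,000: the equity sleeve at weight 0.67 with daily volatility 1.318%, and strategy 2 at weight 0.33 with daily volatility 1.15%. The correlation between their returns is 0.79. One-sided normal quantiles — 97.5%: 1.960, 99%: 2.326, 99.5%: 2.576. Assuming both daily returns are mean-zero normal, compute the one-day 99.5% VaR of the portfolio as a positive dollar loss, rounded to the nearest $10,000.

σ_p² = 0.67²·1.318² + 0.33²·1.15² + 2·0.79·0.67·0.33·1.318·1.15 = 1.4533 (%²).
σ_p = √1.4533 = 1.206%.
VaR = 2.576 × 1.206% = 3.107%; on $40,000,000 that is $1,242,800.

$1,240,000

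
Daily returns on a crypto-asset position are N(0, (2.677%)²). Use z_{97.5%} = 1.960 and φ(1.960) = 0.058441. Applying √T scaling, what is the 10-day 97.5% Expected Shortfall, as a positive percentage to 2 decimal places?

19.79%

σ_{10d} = 2.677% × √10 = 8.465%.
ES multiplier = φ(z)/(1−α) = 0.058441/0.025 = 2.338.
ES = 8.465% × 2.338 = 19.791%.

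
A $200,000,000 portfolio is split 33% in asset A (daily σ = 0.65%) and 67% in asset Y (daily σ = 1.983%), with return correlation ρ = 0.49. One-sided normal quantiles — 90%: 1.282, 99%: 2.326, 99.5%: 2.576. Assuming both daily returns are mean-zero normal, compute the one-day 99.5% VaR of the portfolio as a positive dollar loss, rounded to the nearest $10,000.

σ_p² = 0.33²·0.65² + 0.67²·1.983² + 2·0.49·0.33·0.67·0.65·1.983 = 2.0905 (%²).
σ_p = √2.0905 = 1.446%.
VaR = 2.576 × 1.446% = 3.725%; on $200,000,000 that is $7,450,000.

$7,450,000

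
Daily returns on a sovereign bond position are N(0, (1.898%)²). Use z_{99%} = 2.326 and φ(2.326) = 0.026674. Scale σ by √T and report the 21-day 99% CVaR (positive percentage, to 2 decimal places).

23.20%

σ_{21d} = 1.898% × √21 = 8.698%.
ES multiplier = φ(z)/(1−α) = 0.026674/0.01 = 2.667.
ES = 8.698% × 2.667 = 23.198%.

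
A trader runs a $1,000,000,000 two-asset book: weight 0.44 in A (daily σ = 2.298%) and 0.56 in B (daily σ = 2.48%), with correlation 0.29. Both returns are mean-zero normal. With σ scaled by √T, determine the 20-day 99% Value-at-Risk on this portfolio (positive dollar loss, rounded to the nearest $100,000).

$201,900,000

σ_p = √(0.44²·2.298² + 0.56²·2.48² + 2·0.29·0.44·0.56·2.298·2.48) = 1.941%.
σ_{20d} = 1.941% × √20 = 8.680%.
z(99%) = 2.326.
VaR = 2.326 × 8.680% = 20.190%; on $1,000,000,000 that is $201,900,000.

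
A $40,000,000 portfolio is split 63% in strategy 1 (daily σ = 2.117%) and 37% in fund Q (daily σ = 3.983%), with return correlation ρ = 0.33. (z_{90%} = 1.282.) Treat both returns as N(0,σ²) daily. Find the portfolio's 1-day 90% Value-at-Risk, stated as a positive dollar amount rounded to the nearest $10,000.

σ_p² = 0.63²·2.117² + 0.37²·3.983² + 2·0.33·0.63·0.37·2.117·3.983 = 5.2478 (%²).
σ_p = √5.2478 = 2.291%.
VaR = 1.282 × 2.291% = 2.937%; on $40,000,000 that is $1,174,800.

$1,170,000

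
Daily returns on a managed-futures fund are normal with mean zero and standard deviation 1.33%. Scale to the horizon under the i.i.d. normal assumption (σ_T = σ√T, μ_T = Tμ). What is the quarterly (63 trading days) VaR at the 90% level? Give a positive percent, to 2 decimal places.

13.53%

At 90%, z = 1.282.
σ_{63d} = 1.33% × √63 = 10.557%.
VaR = 1.282 × 10.557% = 13.534%.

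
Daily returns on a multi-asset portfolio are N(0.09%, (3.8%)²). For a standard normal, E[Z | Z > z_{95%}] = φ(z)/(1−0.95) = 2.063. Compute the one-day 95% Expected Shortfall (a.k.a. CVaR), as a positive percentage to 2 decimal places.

ES = −(0.09%) + 3.8% × 2.063 = 7.749%.

7.75%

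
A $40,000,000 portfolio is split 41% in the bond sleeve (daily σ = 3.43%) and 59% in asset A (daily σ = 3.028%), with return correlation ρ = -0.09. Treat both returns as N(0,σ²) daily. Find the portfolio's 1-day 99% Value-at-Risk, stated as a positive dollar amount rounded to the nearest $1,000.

σ_p² = 0.41²·3.43² + 0.59²·3.028² + 2·-0.09·0.41·0.59·3.43·3.028 = 4.7171 (%²).
σ_p = √4.7171 = 2.172%.
At 99%, z = 2.326.
VaR = 2.326 × 2.172% = 5.052%; on $40,000,000 that is $2,020,800.

$2,021,000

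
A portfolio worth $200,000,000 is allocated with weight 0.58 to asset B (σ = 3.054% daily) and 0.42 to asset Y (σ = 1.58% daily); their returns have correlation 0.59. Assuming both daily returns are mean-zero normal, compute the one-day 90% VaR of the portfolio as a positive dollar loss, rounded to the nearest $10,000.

σ_p² = 0.58²·3.054² + 0.42²·1.58² + 2·0.59·0.58·0.42·3.054·1.58 = 4.9650 (%²).
σ_p = √4.9650 = 2.228%.
At 90%, z = 1.282.
VaR = 1.282 × 2.228% = 2.856%; on $200,000,000 that is $5,712,000.

$5,710,000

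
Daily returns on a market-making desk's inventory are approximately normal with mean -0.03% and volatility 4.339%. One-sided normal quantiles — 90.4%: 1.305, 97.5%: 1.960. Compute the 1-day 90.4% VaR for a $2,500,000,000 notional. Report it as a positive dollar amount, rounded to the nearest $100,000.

VaR = −μ + z·σ = −(-0.03%) + 1.305 × 4.339% = 5.692%.
On $2,500,000,000: 0.05692 × $2,500,000,000 = $142,300,000.

$142,300,000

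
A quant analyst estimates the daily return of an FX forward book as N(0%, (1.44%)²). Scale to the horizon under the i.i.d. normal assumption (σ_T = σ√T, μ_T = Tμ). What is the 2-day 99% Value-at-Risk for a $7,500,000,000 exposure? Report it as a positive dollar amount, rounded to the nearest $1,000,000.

$355,000,000

At 99%, z = 2.326.
σ_{2d} = 1.44% × √2 = 2.036%.
VaR = 2.326 × 2.036% = 4.736%.
On $7,500,000,000: 0.04736 × $7,500,000,000 = $355,200,000.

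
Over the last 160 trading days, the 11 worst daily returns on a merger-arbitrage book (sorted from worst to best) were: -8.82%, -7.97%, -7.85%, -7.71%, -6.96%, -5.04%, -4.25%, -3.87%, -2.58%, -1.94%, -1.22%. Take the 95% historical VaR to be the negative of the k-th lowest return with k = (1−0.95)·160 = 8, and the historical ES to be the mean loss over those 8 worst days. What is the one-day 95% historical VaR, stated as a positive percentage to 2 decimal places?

k = 8; the 8th lowest return is -3.87%, so VaR = 3.87%.

3.87%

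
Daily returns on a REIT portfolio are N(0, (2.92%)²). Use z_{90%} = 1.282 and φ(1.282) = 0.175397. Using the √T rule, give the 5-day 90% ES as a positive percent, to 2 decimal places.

11.45%

σ_{5d} = 2.92% × √5 = 6.529%.
ES multiplier = φ(z)/(1−α) = 0.175397/0.1 = 1.754.
ES = 6.529% × 1.754 = 11.452%.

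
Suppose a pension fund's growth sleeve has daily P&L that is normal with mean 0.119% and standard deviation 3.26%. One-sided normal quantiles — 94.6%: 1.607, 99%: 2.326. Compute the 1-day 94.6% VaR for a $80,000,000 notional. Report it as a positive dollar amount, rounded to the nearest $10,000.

VaR = −μ + z·σ = −(0.119%) + 1.607 × 3.26% = 5.120%.
On $80,000,000: 0.05120 × $80,000,000 = $4,096,000.

$4,100,000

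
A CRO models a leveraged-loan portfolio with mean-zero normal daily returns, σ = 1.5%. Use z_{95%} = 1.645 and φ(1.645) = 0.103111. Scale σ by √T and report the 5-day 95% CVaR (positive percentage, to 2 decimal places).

σ_{5d} = 1.5% × √5 = 3.354%.
ES multiplier = φ(z)/(1−α) = 0.103111/0.05 = 2.062.
ES = 3.354% × 2.062 = 6.916%.

6.92%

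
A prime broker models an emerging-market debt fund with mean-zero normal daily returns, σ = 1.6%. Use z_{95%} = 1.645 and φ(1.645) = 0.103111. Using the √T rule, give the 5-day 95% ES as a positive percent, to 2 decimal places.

σ_{5d} = 1.6% × √5 = 3.578%.
ES multiplier = φ(z)/(1−α) = 0.103111/0.05 = 2.062.
ES = 3.578% × 2.062 = 7.378%.

7.38%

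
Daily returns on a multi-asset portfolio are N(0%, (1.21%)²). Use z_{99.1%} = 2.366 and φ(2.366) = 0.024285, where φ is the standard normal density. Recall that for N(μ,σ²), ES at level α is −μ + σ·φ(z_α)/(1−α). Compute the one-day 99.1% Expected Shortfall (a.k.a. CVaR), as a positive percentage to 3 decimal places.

Tail multiplier: φ(z)/(1−α) = 0.024285 / 0.009 = 2.698.
ES = 1.21% × 2.698 = 3.265%.

3.265%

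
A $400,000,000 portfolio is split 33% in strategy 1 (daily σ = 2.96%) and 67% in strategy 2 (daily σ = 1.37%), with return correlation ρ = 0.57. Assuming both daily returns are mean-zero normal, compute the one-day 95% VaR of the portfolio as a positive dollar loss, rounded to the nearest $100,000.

$11,000,000

σ_p² = 0.33²·2.96² + 0.67²·1.37² + 2·0.57·0.33·0.67·2.96·1.37 = 2.8188 (%²).
σ_p = √2.8188 = 1.679%.
At 95%, z = 1.645.
VaR = 1.645 × 1.679% = 2.762%; on $400,000,000 that is $11,048,000.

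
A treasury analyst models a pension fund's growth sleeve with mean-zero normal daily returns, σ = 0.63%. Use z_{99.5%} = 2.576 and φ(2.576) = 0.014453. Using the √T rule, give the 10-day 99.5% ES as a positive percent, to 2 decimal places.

5.76%

σ_{10d} = 0.63% × √10 = 1.992%.
ES multiplier = φ(z)/(1−α) = 0.014453/0.005 = 2.891.
ES = 1.992% × 2.891 = 5.759%.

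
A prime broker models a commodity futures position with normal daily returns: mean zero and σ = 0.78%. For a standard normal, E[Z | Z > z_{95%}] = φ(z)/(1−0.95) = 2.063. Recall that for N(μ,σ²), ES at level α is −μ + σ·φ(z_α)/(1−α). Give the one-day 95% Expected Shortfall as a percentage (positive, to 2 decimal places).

ES = 0.78% × 2.063 = 1.609%.

1.61%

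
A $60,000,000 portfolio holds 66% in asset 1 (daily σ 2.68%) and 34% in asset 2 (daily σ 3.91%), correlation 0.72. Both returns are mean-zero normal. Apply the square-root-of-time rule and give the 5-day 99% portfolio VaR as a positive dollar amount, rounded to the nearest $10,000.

σ_p = √(0.66²·2.68² + 0.34²·3.91² + 2·0.72·0.66·0.34·2.68·3.91) = 2.878%.
σ_{5d} = 2.878% × √5 = 6.435%.
z(99%) = 2.326.
VaR = 2.326 × 6.435% = 14.968%; on $60,000,000 that is $8,980,800.

$8,980,000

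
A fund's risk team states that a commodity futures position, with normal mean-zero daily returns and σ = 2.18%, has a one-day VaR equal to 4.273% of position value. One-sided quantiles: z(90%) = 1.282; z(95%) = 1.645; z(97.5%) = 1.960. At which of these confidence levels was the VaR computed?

97.5%

Implied z = VaR/σ = 4.273 / 2.18 = 1.960.
This matches z(97.5%) = 1.960.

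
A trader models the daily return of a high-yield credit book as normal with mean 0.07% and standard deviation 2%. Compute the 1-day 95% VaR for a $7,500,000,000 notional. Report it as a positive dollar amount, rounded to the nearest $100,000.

$241,500,000

At 95% one-sided, z = 1.645.
VaR = −μ + z·σ = −(0.07%) + 1.645 × 2% = 3.220%.
On $7,500,000,000: 0.03220 × $7,500,000,000 = $241,500,000.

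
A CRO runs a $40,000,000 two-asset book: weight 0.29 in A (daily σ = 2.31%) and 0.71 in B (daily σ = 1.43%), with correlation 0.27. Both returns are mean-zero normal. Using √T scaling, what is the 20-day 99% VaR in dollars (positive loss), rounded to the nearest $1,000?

$5,655,000

σ_p = √(0.29²·2.31² + 0.71²·1.43² + 2·0.27·0.29·0.71·2.31·1.43) = 1.359%.
σ_{20d} = 1.359% × √20 = 6.078%.
z(99%) = 2.326.
VaR = 2.326 × 6.078% = 14.137%; on $40,000,000 that is $5,654,800.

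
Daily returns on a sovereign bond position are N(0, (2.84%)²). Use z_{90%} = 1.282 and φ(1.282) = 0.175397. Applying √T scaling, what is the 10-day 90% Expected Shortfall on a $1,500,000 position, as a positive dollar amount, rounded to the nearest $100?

σ_{10d} = 2.84% × √10 = 8.981%.
ES multiplier = φ(z)/(1−α) = 0.175397/0.1 = 1.754.
ES = 8.981% × 1.754 = 15.753%; on $1,500,000: $236,295.

$236,300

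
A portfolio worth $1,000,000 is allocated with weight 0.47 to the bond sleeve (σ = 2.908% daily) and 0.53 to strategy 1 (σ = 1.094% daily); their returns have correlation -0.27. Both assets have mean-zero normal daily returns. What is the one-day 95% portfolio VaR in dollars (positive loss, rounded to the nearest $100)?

$21,900

σ_p² = 0.47²·2.908² + 0.53²·1.094² + 2·-0.27·0.47·0.53·2.908·1.094 = 1.7763 (%²).
σ_p = √1.7763 = 1.333%.
At 95%, z = 1.645.
VaR = 1.645 × 1.333% = 2.193%; on $1,000,000 that is $21,930.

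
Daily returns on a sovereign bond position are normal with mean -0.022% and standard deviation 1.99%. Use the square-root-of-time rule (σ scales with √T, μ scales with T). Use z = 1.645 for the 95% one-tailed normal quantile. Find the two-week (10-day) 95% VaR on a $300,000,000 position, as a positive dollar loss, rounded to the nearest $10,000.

$31,720,000

σ_{10d} = 1.99% × √10 = 6.293%; μ_{10d} = 10 × -0.022% = -0.220%.
VaR = −(-0.220%) + 1.645 × 6.293% = 10.572%.
On $300,000,000: 0.10572 × $300,000,000 = $31,716,000.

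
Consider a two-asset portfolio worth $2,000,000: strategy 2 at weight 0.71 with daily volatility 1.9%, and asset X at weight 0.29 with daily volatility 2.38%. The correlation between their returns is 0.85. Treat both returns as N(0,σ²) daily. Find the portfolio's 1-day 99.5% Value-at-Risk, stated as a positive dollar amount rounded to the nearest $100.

σ_p² = 0.71²·1.9² + 0.29²·2.38² + 2·0.85·0.71·0.29·1.9·2.38 = 3.8790 (%²).
σ_p = √3.8790 = 1.970%.
At 99.5%, z = 2.576.
VaR = 2.576 × 1.970% = 5.075%; on $2,000,000 that is $101,500.

$101,500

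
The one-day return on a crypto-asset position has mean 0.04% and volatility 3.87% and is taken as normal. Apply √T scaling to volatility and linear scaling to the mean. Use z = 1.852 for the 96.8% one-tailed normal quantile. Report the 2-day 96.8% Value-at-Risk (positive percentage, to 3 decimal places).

10.056%

σ_{2d} = 3.87% × √2 = 5.473%; μ_{2d} = 2 × 0.04% = 0.080%.
VaR = −(0.080%) + 1.852 × 5.473% = 10.056%.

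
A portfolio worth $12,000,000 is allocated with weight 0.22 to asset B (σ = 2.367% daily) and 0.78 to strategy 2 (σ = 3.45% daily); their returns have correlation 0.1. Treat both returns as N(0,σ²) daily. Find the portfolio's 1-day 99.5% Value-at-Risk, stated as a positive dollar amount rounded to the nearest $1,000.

σ_p² = 0.22²·2.367² + 0.78²·3.45² + 2·0.1·0.22·0.78·2.367·3.45 = 7.7929 (%²).
σ_p = √7.7929 = 2.792%.
At 99.5%, z = 2.576.
VaR = 2.576 × 2.792% = 7.192%; on $12,000,000 that is $863,040.

$863,000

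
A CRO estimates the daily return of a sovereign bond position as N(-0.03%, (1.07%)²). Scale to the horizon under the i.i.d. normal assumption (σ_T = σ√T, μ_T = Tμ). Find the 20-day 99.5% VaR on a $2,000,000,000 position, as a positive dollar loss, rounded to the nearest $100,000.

$258,500,000

At 99.5%, z = 2.576.
σ_{20d} = 1.07% × √20 = 4.785%; μ_{20d} = 20 × -0.03% = -0.600%.
VaR = −(-0.600%) + 2.576 × 4.785% = 12.926%.
On $2,000,000,000: 0.12926 × $2,000,000,000 = $258,520,000.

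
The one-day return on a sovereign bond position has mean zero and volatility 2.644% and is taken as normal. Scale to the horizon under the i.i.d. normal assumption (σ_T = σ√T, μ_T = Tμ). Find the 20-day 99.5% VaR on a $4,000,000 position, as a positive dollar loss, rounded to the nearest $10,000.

At 99.5%, z = 2.576.
σ_{20d} = 2.644% × √20 = 11.824%.
VaR = 2.576 × 11.824% = 30.459%.
On $4,000,000: 0.30459 × $4,000,000 = $1,218,360.

$1,220,000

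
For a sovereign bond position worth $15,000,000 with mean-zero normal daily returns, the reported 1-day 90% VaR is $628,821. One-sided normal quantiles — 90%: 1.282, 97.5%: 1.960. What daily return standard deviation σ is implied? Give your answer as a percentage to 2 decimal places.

VaR as a fraction: $628,821 / $15,000,000 = 4.192%.
σ = VaR / z = 4.192% / 1.282 = 3.270%.

3.27%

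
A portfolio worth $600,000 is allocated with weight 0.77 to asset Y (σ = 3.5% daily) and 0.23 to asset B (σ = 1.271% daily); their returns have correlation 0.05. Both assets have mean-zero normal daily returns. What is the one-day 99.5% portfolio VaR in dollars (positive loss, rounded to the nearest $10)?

$42,120

σ_p² = 0.77²·3.5² + 0.23²·1.271² + 2·0.05·0.77·0.23·3.5·1.271 = 7.4273 (%²).
σ_p = √7.4273 = 2.725%.
At 99.5%, z = 2.576.
VaR = 2.576 × 2.725% = 7.020%; on $600,000 that is $42,120.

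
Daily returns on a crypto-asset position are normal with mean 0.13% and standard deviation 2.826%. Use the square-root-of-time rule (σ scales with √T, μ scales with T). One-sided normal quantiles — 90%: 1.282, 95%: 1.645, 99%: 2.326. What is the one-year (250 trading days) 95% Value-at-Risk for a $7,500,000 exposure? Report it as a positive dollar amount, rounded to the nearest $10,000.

$3,080,000

σ_{250d} = 2.826% × √250 = 44.683%; μ_{250d} = 250 × 0.13% = 32.500%.
VaR = −(32.500%) + 1.645 × 44.683% = 41.004%.
On $7,500,000: 0.41004 × $7,500,000 = $3,075,300.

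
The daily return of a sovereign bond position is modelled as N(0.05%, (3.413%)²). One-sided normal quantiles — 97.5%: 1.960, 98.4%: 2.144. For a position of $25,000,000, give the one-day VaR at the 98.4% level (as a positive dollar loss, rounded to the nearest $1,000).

VaR = −μ + z·σ = −(0.05%) + 2.144 × 3.413% = 7.267%.
On $25,000,000: 0.07267 × $25,000,000 = $1,816,750.

$1,817,000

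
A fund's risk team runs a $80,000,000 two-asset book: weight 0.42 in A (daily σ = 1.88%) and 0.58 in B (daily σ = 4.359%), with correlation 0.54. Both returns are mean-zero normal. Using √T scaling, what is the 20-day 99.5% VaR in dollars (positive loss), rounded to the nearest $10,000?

$27,910,000

σ_p = √(0.42²·1.88² + 0.58²·4.359² + 2·0.54·0.42·0.58·1.88·4.359) = 3.028%.
σ_{20d} = 3.028% × √20 = 13.542%.
z(99.5%) = 2.576.
VaR = 2.576 × 13.542% = 34.884%; on $80,000,000 that is $27,907,200.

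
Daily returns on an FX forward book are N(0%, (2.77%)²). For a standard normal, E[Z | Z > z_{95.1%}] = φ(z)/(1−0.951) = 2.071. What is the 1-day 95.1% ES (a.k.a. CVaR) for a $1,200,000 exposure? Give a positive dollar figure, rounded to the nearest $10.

ES = 2.77% × 2.071 = 5.737%.
On $1,200,000: 0.05737 × $1,200,000 = $68,844.

$68,840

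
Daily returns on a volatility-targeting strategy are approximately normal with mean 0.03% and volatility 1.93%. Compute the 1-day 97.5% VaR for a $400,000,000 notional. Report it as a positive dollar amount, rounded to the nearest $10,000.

At 97.5% one-sided, z = 1.960.
VaR = −μ + z·σ = −(0.03%) + 1.960 × 1.93% = 3.753%.
On $400,000,000: 0.03753 × $400,000,000 = $15,012,000.

$15,010,000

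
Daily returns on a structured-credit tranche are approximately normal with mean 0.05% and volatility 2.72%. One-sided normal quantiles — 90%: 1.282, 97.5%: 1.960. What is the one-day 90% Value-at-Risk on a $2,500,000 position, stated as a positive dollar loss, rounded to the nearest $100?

$85,900

VaR = −μ + z·σ = −(0.05%) + 1.282 × 2.72% = 3.437%.
On $2,500,000: 0.03437 × $2,500,000 = $85,925.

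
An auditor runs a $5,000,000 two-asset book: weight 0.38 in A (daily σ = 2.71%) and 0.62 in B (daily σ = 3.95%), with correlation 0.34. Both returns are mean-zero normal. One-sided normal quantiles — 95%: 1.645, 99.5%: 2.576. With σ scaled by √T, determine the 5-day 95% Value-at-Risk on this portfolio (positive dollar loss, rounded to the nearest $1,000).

σ_p = √(0.38²·2.71² + 0.62²·3.95² + 2·0.34·0.38·0.62·2.71·3.95) = 2.962%.
σ_{5d} = 2.962% × √5 = 6.623%.
VaR = 1.645 × 6.623% = 10.895%; on $5,000,000 that is $544,750.

$545,000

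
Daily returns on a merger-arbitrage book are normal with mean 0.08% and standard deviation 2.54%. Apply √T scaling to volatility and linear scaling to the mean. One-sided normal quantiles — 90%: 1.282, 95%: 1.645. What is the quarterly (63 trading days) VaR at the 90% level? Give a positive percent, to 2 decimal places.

σ_{63d} = 2.54% × √63 = 20.161%; μ_{63d} = 63 × 0.08% = 5.040%.
VaR = −(5.040%) + 1.282 × 20.161% = 20.806%.

20.81%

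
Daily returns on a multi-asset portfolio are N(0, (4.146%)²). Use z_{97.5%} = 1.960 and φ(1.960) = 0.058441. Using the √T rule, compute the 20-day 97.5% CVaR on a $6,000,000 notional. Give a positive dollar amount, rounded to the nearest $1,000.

$2,601,000

σ_{20d} = 4.146% × √20 = 18.541%.
ES multiplier = φ(z)/(1−α) = 0.058441/0.025 = 2.338.
ES = 18.541% × 2.338 = 43.349%; on $6,000,000: $2,600,940.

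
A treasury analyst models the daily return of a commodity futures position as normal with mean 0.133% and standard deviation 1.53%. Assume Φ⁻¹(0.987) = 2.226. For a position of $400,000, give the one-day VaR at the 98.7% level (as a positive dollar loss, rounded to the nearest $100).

$13,100

VaR = −μ + z·σ = −(0.133%) + 2.226 × 1.53% = 3.273%.
On $400,000: 0.03273 × $400,000 = $13,092.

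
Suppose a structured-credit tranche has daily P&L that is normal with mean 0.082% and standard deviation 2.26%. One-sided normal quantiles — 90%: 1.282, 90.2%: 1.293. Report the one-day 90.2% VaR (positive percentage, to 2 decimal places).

2.84%

VaR = −μ + z·σ = −(0.082%) + 1.293 × 2.26% = 2.840%.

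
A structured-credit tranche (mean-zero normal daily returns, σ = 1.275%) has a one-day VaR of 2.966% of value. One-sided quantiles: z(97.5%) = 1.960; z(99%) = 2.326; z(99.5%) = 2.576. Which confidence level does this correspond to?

99%

Implied z = VaR/σ = 2.966 / 1.275 = 2.326.
This matches z(99%) = 2.326.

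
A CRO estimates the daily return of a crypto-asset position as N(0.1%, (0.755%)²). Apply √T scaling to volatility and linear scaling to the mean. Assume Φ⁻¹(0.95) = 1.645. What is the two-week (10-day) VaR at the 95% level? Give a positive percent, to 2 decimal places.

σ_{10d} = 0.755% × √10 = 2.388%; μ_{10d} = 10 × 0.1% = 1.000%.
VaR = −(1.000%) + 1.645 × 2.388% = 2.928%.

2.93%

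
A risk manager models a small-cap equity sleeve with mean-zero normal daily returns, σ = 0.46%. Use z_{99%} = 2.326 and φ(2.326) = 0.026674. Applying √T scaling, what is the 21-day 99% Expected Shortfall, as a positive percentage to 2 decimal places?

5.62%

σ_{21d} = 0.46% × √21 = 2.108%.
ES multiplier = φ(z)/(1−α) = 0.026674/0.01 = 2.667.
ES = 2.108% × 2.667 = 5.622%.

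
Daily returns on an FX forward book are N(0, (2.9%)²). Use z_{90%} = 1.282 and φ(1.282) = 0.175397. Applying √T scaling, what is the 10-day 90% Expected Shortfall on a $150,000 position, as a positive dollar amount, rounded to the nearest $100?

$24,100

σ_{10d} = 2.9% × √10 = 9.171%.
ES multiplier = φ(z)/(1−α) = 0.175397/0.1 = 1.754.
ES = 9.171% × 1.754 = 16.086%; on $150,000: $24,129.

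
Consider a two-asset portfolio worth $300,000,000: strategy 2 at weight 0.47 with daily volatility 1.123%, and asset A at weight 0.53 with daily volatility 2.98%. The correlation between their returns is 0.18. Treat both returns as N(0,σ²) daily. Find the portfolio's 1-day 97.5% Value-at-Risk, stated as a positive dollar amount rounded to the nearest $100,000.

σ_p² = 0.47²·1.123² + 0.53²·2.98² + 2·0.18·0.47·0.53·1.123·2.98 = 3.0732 (%²).
σ_p = √3.0732 = 1.753%.
At 97.5%, z = 1.960.
VaR = 1.960 × 1.753% = 3.436%; on $300,000,000 that is $10,308,000.

$10,300,000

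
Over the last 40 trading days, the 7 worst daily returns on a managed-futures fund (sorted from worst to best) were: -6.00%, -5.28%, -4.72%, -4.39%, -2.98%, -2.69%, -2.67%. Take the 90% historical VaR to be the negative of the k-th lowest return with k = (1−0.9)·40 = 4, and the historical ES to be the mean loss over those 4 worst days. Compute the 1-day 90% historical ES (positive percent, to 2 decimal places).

5.10%

The 4 worst returns sum to -20.39%.
ES = −(-20.39%) / 4 = 5.0975% ≈ 5.10%.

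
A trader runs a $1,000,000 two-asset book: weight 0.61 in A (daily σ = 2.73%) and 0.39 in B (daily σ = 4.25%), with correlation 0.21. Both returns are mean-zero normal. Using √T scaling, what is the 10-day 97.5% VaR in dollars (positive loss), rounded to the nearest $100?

$160,200

σ_p = √(0.61²·2.73² + 0.39²·4.25² + 2·0.21·0.61·0.39·2.73·4.25) = 2.585%.
σ_{10d} = 2.585% × √10 = 8.174%.
z(97.5%) = 1.960.
VaR = 1.960 × 8.174% = 16.021%; on $1,000,000 that is $160,210.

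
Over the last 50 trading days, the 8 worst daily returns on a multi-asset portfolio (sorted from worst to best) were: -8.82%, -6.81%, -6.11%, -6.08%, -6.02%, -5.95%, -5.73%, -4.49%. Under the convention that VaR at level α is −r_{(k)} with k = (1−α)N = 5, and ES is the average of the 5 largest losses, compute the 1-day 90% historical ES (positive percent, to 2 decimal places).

The 5 worst returns sum to -33.84%.
ES = −(-33.84%) / 5 = 6.768% ≈ 6.77%.

6.77%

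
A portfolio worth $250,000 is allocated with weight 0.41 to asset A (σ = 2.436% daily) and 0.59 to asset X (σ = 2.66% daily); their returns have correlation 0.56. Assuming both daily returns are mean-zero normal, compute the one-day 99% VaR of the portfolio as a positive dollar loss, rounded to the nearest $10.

σ_p² = 0.41²·2.436² + 0.59²·2.66² + 2·0.56·0.41·0.59·2.436·2.66 = 5.2161 (%²).
σ_p = √5.2161 = 2.284%.
At 99%, z = 2.326.
VaR = 2.326 × 2.284% = 5.313%; on $250,000 that is $13,282.

$13,280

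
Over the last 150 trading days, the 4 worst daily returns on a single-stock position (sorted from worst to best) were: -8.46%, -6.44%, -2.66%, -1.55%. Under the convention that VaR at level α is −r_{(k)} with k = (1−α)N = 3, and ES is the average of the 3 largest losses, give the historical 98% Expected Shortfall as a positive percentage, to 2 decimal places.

The 3 worst returns sum to -17.56%.
ES = −(-17.56%) / 3 = 5.8533…% ≈ 5.85%.

5.85%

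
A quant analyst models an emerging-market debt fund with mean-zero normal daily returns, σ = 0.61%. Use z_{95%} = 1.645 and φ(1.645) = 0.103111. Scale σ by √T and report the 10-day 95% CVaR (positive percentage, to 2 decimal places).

σ_{10d} = 0.61% × √10 = 1.929%.
ES multiplier = φ(z)/(1−α) = 0.103111/0.05 = 2.062.
ES = 1.929% × 2.062 = 3.978%.

3.98%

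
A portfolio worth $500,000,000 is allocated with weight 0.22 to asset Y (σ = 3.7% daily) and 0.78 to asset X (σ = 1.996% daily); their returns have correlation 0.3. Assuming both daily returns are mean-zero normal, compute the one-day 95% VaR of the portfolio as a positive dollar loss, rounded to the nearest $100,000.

$16,100,000

σ_p² = 0.22²·3.7² + 0.78²·1.996² + 2·0.3·0.22·0.78·3.7·1.996 = 3.8469 (%²).
σ_p = √3.8469 = 1.961%.
At 95%, z = 1.645.
VaR = 1.645 × 1.961% = 3.226%; on $500,000,000 that is $16,130,000.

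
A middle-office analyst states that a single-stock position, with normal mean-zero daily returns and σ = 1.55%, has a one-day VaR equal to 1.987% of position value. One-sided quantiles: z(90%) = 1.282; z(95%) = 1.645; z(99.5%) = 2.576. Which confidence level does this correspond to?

Implied z = VaR/σ = 1.987 / 1.55 = 1.282.
This matches z(90%) = 1.282.

90%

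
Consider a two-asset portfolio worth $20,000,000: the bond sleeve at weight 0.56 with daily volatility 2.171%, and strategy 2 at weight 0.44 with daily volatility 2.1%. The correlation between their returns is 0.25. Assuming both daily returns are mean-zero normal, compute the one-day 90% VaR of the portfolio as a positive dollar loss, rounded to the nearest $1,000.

$436,000

σ_p² = 0.56²·2.171² + 0.44²·2.1² + 2·0.25·0.56·0.44·2.171·2.1 = 2.8935 (%²).
σ_p = √2.8935 = 1.701%.
At 90%, z = 1.282.
VaR = 1.282 × 1.701% = 2.181%; on $20,000,000 that is $436,200.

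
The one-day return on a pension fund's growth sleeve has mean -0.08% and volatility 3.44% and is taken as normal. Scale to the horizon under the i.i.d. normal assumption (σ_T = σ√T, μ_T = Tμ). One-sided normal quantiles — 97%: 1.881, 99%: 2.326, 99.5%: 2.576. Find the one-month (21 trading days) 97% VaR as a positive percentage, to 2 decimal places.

σ_{21d} = 3.44% × √21 = 15.764%; μ_{21d} = 21 × -0.08% = -1.680%.
VaR = −(-1.680%) + 1.881 × 15.764% = 31.332%.

31.33%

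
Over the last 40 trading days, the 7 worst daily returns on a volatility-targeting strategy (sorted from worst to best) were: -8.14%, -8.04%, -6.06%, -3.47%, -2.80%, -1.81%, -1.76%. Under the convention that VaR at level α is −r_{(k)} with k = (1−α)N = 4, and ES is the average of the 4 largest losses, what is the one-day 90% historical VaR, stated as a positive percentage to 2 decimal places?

k = 4; the 4th lowest return is -3.47%, so VaR = 3.47%.

3.47%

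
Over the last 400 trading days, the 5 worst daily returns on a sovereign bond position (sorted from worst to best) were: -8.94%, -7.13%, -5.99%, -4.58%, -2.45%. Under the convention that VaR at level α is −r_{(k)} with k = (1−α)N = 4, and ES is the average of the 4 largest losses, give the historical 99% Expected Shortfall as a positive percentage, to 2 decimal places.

6.66%

The 4 worst returns sum to -26.64%.
ES = −(-26.64%) / 4 = 6.66%.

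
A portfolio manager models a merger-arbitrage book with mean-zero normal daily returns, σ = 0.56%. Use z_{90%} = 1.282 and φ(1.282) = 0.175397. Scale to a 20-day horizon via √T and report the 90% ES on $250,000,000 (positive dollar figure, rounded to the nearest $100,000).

$11,000,000

σ_{20d} = 0.56% × √20 = 2.504%.
ES multiplier = φ(z)/(1−α) = 0.175397/0.1 = 1.754.
ES = 2.504% × 1.754 = 4.392%; on $250,000,000: $10,980,000.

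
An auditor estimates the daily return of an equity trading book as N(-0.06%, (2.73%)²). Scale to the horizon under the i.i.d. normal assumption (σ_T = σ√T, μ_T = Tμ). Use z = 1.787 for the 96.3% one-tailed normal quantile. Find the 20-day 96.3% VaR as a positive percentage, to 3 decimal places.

23.017%

σ_{20d} = 2.73% × √20 = 12.209%; μ_{20d} = 20 × -0.06% = -1.200%.
VaR = −(-1.200%) + 1.787 × 12.209% = 23.017%.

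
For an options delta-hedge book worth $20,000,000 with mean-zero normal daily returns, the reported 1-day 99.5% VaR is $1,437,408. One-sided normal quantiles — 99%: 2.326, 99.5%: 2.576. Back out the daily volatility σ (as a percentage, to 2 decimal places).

VaR as a fraction: $1,437,408 / $20,000,000 = 7.187%.
σ = VaR / z = 7.187% / 2.576 = 2.790%.

2.79%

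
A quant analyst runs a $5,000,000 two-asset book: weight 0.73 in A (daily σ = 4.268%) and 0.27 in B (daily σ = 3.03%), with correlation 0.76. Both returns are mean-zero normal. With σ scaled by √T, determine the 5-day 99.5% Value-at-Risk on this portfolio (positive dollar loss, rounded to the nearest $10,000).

σ_p = √(0.73²·4.268² + 0.27²·3.03² + 2·0.76·0.73·0.27·4.268·3.03) = 3.775%.
σ_{5d} = 3.775% × √5 = 8.441%.
z(99.5%) = 2.576.
VaR = 2.576 × 8.441% = 21.744%; on $5,000,000 that is $1,087,200.

$1,090,000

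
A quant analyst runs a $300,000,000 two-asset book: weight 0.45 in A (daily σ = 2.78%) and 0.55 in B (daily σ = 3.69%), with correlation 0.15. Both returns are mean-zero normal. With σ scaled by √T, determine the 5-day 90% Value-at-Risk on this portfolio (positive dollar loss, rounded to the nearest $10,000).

$21,830,000

σ_p = √(0.45²·2.78² + 0.55²·3.69² + 2·0.15·0.45·0.55·2.78·3.69) = 2.539%.
σ_{5d} = 2.539% × √5 = 5.677%.
z(90%) = 1.282.
VaR = 1.282 × 5.677% = 7.278%; on $300,000,000 that is $21,834,000.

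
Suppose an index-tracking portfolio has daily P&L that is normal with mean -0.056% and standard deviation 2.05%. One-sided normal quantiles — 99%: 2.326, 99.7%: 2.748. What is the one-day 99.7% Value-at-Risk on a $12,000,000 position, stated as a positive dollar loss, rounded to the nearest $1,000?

$683,000

VaR = −μ + z·σ = −(-0.056%) + 2.748 × 2.05% = 5.689%.
On $12,000,000: 0.05689 × $12,000,000 = $682,680.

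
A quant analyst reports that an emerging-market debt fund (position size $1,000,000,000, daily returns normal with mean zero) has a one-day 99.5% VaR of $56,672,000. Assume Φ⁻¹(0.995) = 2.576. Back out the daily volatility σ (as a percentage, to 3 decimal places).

VaR as a fraction: $56,672,000 / $1,000,000,000 = 5.667%.
σ = VaR / z = 5.667% / 2.576 = 2.200%.

2.200%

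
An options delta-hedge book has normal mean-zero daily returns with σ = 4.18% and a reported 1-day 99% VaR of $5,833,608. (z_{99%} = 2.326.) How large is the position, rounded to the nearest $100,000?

VaR as a fraction of value: z·σ = 2.326 × 4.18% = 9.72268%.
Position = $5,833,608 / 0.0972268 = $60,000,000.

$60,000,000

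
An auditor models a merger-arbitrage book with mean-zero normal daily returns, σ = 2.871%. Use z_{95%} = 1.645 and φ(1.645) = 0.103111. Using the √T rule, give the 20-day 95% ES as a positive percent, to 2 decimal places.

σ_{20d} = 2.871% × √20 = 12.840%.
ES multiplier = φ(z)/(1−α) = 0.103111/0.05 = 2.062.
ES = 12.840% × 2.062 = 26.476%.

26.48%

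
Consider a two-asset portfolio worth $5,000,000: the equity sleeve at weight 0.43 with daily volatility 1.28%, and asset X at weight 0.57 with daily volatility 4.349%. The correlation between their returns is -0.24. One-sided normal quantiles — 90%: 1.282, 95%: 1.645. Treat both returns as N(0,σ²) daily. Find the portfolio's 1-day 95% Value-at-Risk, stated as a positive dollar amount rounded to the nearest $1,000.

$198,000

σ_p² = 0.43²·1.28² + 0.57²·4.349² + 2·-0.24·0.43·0.57·1.28·4.349 = 5.7931 (%²).
σ_p = √5.7931 = 2.407%.
VaR = 1.645 × 2.407% = 3.960%; on $5,000,000 that is $198,000.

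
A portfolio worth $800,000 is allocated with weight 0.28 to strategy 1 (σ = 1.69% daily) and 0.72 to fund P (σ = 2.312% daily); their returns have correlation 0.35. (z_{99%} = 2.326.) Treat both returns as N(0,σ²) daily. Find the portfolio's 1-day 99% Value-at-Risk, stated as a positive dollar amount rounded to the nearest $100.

σ_p² = 0.28²·1.69² + 0.72²·2.312² + 2·0.35·0.28·0.72·1.69·2.312 = 3.5463 (%²).
σ_p = √3.5463 = 1.883%.
VaR = 2.326 × 1.883% = 4.380%; on $800,000 that is $35,040.

$35,000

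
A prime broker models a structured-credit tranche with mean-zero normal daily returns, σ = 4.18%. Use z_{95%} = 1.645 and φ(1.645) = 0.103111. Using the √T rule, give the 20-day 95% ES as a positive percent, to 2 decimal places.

σ_{20d} = 4.18% × √20 = 18.694%.
ES multiplier = φ(z)/(1−α) = 0.103111/0.05 = 2.062.
ES = 18.694% × 2.062 = 38.547%.

38.55%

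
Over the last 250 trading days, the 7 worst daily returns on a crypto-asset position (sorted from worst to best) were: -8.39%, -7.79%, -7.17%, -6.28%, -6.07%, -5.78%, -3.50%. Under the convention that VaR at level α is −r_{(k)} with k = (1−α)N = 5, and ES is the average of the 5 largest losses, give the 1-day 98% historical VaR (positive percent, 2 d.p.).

6.07%

k = 5; the 5th lowest return is -6.07%, so VaR = 6.07%.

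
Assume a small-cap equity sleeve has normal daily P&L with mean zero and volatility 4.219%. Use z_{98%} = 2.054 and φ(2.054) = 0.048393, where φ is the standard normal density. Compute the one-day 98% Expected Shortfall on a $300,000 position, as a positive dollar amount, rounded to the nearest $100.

$30,600

Tail multiplier: φ(z)/(1−α) = 0.048393 / 0.02 = 2.420.
ES = 4.219% × 2.420 = 10.210%.
On $300,000: 0.10210 × $300,000 = $30,630.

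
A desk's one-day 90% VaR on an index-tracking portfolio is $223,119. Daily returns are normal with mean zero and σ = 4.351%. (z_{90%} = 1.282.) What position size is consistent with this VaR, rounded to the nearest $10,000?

VaR as a fraction of value: z·σ = 1.282 × 4.351% = 5.57798%.
Position = $223,119 / 0.0557798 = $3,999,995.

$4,000,000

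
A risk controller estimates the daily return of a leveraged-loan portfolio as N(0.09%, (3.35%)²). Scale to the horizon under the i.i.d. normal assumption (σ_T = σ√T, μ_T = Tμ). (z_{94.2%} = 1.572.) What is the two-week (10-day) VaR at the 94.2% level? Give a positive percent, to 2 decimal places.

15.75%

σ_{10d} = 3.35% × √10 = 10.594%; μ_{10d} = 10 × 0.09% = 0.900%.
VaR = −(0.900%) + 1.572 × 10.594% = 15.754%.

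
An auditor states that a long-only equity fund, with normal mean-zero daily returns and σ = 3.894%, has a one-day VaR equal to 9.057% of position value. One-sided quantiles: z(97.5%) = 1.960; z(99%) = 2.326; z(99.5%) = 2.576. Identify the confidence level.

Implied z = VaR/σ = 9.057 / 3.894 = 2.326.
This matches z(99%) = 2.326.

99%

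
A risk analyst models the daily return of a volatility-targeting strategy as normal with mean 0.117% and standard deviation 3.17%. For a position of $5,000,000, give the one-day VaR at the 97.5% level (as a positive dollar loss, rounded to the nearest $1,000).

$305,000

At 97.5% one-sided, z = 1.960.
VaR = −μ + z·σ = −(0.117%) + 1.960 × 3.17% = 6.096%.
On $5,000,000: 0.06096 × $5,000,000 = $304,800.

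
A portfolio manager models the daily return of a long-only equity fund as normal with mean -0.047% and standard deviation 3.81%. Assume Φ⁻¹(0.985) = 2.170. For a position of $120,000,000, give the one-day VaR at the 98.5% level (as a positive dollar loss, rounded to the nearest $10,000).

$9,980,000

VaR = −μ + z·σ = −(-0.047%) + 2.170 × 3.81% = 8.315%.
On $120,000,000: 0.08315 × $120,000,000 = $9,978,000.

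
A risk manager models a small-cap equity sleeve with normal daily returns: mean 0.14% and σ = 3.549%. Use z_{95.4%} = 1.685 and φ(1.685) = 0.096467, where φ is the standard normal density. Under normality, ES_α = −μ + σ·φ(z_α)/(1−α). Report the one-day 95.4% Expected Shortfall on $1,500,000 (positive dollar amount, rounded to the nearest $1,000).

Tail multiplier: φ(z)/(1−α) = 0.096467 / 0.046 = 2.097.
ES = −(0.14%) + 3.549% × 2.097 = 7.302%.
On $1,500,000: 0.07302 × $1,500,000 = $109,530.

$110,000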